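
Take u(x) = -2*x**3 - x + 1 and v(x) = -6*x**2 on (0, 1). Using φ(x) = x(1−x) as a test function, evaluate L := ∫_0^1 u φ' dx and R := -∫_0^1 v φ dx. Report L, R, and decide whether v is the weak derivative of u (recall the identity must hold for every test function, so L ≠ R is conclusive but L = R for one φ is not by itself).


LHS = 7/15, RHS = 3/10. No, v is not the weak derivative of u.

u(x) = -2*x**3 - x + 1, classical derivative u'(x) = -6*x**2 - 1.
φ(x) = x(1−x), so φ'(x) = 1 - 2*x.
Note φ(0) = φ(1) = 0, so the boundary term u·φ vanishes.
LHS = ∫_0^1 u(x) φ'(x) dx = ∫_0^1 (4*x^4 - 2*x^3 + 2*x^2 - 3*x + 1) dx. Term by term:
  ∫_0^1 4*x^4 dx = 4/5;  ∫_0^1 -2*x^3 dx = -1/2;  ∫_0^1 2*x^2 dx = 2/3;
  ∫_0^1 -3*x dx = -3/2;  ∫_0^1 1 dx = 1.
Sum: 4/5 − 1/2 + 2/3 − 3/2 + 1 = 7/15.
So LHS = 7/15.
∫_0^1 v(x) φ(x) dx = ∫_0^1 (6*x^4 - 6*x^3) dx. Term by term:
  ∫_0^1 6*x^4 dx = 6/5;  ∫_0^1 -6*x^3 dx = -3/2.
Sum: 6/5 − 3/2 = -3/10.
So RHS = -∫_0^1 v(x) φ(x) dx = 3/10.
LHS − RHS = 1/6 ≠ 0, so the identity fails.
(For a valid weak derivative the identity must hold for EVERY test function, in particular this one. The failure shows v is NOT the weak derivative of u.)
Correct weak derivative would be u'(x) = -6*x**2 - 1.


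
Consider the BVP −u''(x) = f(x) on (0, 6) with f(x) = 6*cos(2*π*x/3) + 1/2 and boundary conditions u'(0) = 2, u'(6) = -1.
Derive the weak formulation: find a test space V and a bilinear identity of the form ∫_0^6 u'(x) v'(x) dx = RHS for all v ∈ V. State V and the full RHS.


V = H^1(0, 6) (v unrestricted at boundary; u is determined up to an additive constant); weak form: ∫_0^6 u'v' dx = ∫_0^6 (6*cos(2*π*x/3) + 1/2) v dx − v(6) − 2·v(0) for all v ∈ V.

Multiply both sides by a test function v and integrate from 0 to 6:
  ∫_0^6 −u''(x) v(x) dx = ∫_0^6 f(x) v(x) dx.
Integrate the LHS by parts once:
  ∫_0^6 −u'' v dx = −[u'(x) v(x)]_0^6 + ∫_0^6 u'(x) v'(x) dx.
Thus ∫_0^6 u'(x) v'(x) dx = ∫_0^6 f(x) v(x) dx + [u'(x) v(x)]_0^6.
Choose V so that boundary terms are either known or forced to vanish.
u has inhomogeneous Neumann u'(0) = 2, u'(6) = -1. [u' v]_0^6 = (-1)·v(6) − (2)·v(0) = − v(6) − 2·v(0). Take V = H^1(0, 6); boundary term becomes part of RHS.
Weak formulation: find u (satisfying any essential BC) such that ∫_0^6 u'(x) v'(x) dx = ∫_0^6 f v dx − v(6) − 2·v(0) for all v ∈ V (Neumann data are natural BCs: they enter the RHS as boundary terms).
Substituting f(x) = 6*cos(2*π*x/3) + 1/2, the right-hand side is ∫_0^6 (6*cos(2*π*x/3) + 1/2) v dx − v(6) − 2·v(0).
Compatibility check (pure Neumann): taking v ≡ 1 ∈ V gives 0 = ∫_0^6 f dx + (-1) − (2), i.e. ∫_0^6 f dx must equal u'(0) − u'(6) = 3. Indeed ∫_0^6 (6*cos(2*π*x/3) + 1/2) dx = 3, so the data are compatible. The solution is then unique only up to an additive constant (fix it e.g. by requiring ∫_0^6 u dx = 0).


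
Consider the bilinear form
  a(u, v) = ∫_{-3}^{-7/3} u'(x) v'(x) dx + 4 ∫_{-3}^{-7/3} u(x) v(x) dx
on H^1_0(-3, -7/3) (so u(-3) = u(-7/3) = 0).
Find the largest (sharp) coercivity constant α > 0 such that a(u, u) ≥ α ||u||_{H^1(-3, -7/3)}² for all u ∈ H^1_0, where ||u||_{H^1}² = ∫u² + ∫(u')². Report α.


α = 1

Coercivity of a(·,·) on H^1_0(-3, -7/3) means a(u, u) ≥ α ||u||_{H^1}² for every u ∈ H^1_0.
The interval has length L = 2/3, and Poincaré/coercivity depend only on L. Here a(u, u) = ∫(u')² + (4)·∫u².
Here c = 4 ≥ 1, so a(u,u) = ∫(u')² + c∫u² ≥ ∫(u')² + ∫u² = ||u||_{H^1}², i.e. α = 1 works. No larger α is possible: a(u,u) ≥ α||u||_{H^1}² means (1−α)∫(u')² ≥ (α−c)∫u², and for the modes u_n = sin(nπ(x−x₀)/L) (x₀ the left endpoint) one has ∫u_n²/∫(u_n')² = (L/(nπ))² → 0, so a(u_n,u_n)/||u_n||_{H^1}² → 1. Hence the optimal constant is α = 1.
Therefore α = 1.


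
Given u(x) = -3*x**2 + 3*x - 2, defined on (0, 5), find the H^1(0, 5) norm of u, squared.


||u||_{H^1}^2 = 9305/2

The H^1 norm (squared) on an interval (0, L) is
  ||u||_{H^1}^2 = ∫_0^L u(x)^2 dx + ∫_0^L u'(x)^2 dx.
Compute u'(x) = 3 - 6*x.
Then u(x)^2 = 9*x**4 - 18*x**3 + 21*x**2 - 12*x + 4 and u'(x)^2 = 36*x**2 - 36*x + 9.
Integrate each monomial from 0 to 5 using ∫_0^5 c·x^n dx = c·5^(n+1)/(n+1):
  ∫_0^5 u(x)^2 dx = ∫_0^5 (9*x^4 - 18*x^3 + 21*x^2 - 12*x + 4) dx. Term by term:
    ∫_0^5 9*x^4 dx = 5625;  ∫_0^5 -18*x^3 dx = -5625/2;  ∫_0^5 21*x^2 dx = 875;
    ∫_0^5 -12*x dx = -150;  ∫_0^5 4 dx = 20.
  Sum: 5625 − 5625/2 + 875 − 150 + 20 = 7115/2.
  ∫_0^5 u'(x)^2 dx = ∫_0^5 (36*x^2 - 36*x + 9) dx. Term by term:
    ∫_0^5 36*x^2 dx = 1500;  ∫_0^5 -36*x dx = -450;  ∫_0^5 9 dx = 45.
  Sum: 1500 − 450 + 45 = 1095.
Adding: ||u||_{H^1}^2 = 7115/2 + 1095 = 9305/2.


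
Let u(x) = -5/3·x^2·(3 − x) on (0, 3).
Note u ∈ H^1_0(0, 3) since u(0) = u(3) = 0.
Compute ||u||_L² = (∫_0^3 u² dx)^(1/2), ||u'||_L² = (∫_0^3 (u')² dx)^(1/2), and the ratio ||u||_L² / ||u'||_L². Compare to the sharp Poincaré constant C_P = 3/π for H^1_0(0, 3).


||u||_L² / ||u'||_L² = 3*sqrt(14)/14 < C_P = 3/π.

u(x) = -5/3·x^2·(3 − x), so u'(x) = 5*x*(x - 2).
u(x) = -5/3·x^2·(3 − x) vanishes at x = 0 and x = 3, so u ∈ H^1_0(0, 3). Differentiate via the product rule and integrate the resulting polynomials term by term.
  ∫_0^3 u² dx = ∫_0^3 (25*x^6/9 - 50*x^5/3 + 25*x^4) dx. Term by term:
    ∫_0^3 25*x^6/9 dx = 6075/7;  ∫_0^3 -50*x^5/3 dx = -2025;  ∫_0^3 25*x^4 dx = 1215.
  Sum: 6075/7 − 2025 + 1215 = 405/7.
  ∫_0^3 (u')² dx = ∫_0^3 (25*x^4 - 100*x^3 + 100*x^2) dx. Term by term:
    ∫_0^3 25*x^4 dx = 1215;  ∫_0^3 -100*x^3 dx = -2025;  ∫_0^3 100*x^2 dx = 900.
  Sum: 1215 − 2025 + 900 = 90.
∫_0^3 u² dx = 405/7, so ||u||_L² = 9*sqrt(35)/7.
∫_0^3 (u')² dx = 90, so ||u'||_L² = 3*sqrt(10).
Ratio ||u||_L² / ||u'||_L² = 3*sqrt(14)/14.
Sharp Poincaré constant on H^1_0(0, 3) is C_P = L/π = 3/π, achieved by sin(π/3·x).
A polynomial bump cannot attain the sharp Poincaré constant (only the first sine eigenfunction does), so the ratio is strictly less than C_P, consistent with ||u||_L² ≤ C_P ||u'||_L².


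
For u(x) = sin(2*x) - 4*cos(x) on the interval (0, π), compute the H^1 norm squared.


||u||_{H^1(0,π)}^2 = -64/3 + 37*π/2

u'(x) = 4*sin(x) + 2*cos(2*x).
Expand u² and (u')² and integrate term by term on (0, π), using: for integers n ≥ 1, ∫_0^π sin²(nx) dx = ∫_0^π cos²(nx) dx = π/2; for n ≠ n', ∫_0^π sin(nx)sin(n'x) dx = ∫_0^π cos(nx)cos(n'x) dx = 0; and by product-to-sum, ∫_0^π sin(nx)cos(n'x) dx = ½∫_0^π [sin((n+n')x) + sin((n−n')x)] dx, which is 0 when n+n' is even and 2n/(n²−n'²) when n+n' is odd (it need not vanish on (0, π)).
  u² squared terms: (-4)²·∫cos(x)² dx = 16·π/2 = 8*π;  (1)²·∫sin(2x)² dx = 1·π/2 = π/2.
  u² cross terms: 2·(-4)·(1)·∫cos(x)·sin(2x) dx = -8·(4/3) = -32/3.
  So ∫_0^π u² dx = 8*π + π/2 − 32/3 = -32/3 + 17*π/2.
  (u')² squared terms: (2)²·∫cos(2x)² dx = 4·π/2 = 2*π;  (4)²·∫sin(x)² dx = 16·π/2 = 8*π.
  (u')² cross terms: 2·(2)·(4)·∫cos(2x)·sin(x) dx = 16·(-2/3) = -32/3.
  So ∫_0^π (u')² dx = 2*π + 8*π − 32/3 = -32/3 + 10*π.
||u||_{H^1}^2 = (-32/3 + 17*π/2) + (-32/3 + 10*π) = -64/3 + 37*π/2.


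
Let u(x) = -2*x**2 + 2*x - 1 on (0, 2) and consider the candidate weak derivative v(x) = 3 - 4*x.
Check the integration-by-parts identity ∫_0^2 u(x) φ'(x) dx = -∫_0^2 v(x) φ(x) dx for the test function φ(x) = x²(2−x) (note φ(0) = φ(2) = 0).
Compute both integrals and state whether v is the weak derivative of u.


LHS = 56/15, RHS = 12/5. No, v is not the weak derivative of u.

u(x) = -2*x**2 + 2*x - 1, classical derivative u'(x) = 2 - 4*x.
φ(x) = x²(2−x), so φ'(x) = x*(4 - 3*x).
Note φ(0) = φ(2) = 0, so the boundary term u·φ vanishes.
LHS = ∫_0^2 u(x) φ'(x) dx = ∫_0^2 (6*x^4 - 14*x^3 + 11*x^2 - 4*x) dx. Term by term:
  ∫_0^2 6*x^4 dx = 192/5;  ∫_0^2 -14*x^3 dx = -56;  ∫_0^2 11*x^2 dx = 88/3;
  ∫_0^2 -4*x dx = -8.
Sum: 192/5 − 56 + 88/3 − 8 = 56/15.
So LHS = 56/15.
∫_0^2 v(x) φ(x) dx = ∫_0^2 (4*x^4 - 11*x^3 + 6*x^2) dx. Term by term:
  ∫_0^2 4*x^4 dx = 128/5;  ∫_0^2 -11*x^3 dx = -44;  ∫_0^2 6*x^2 dx = 16.
Sum: 128/5 − 44 + 16 = -12/5.
So RHS = -∫_0^2 v(x) φ(x) dx = 12/5.
LHS − RHS = 4/3 ≠ 0, so the identity fails.
(For a valid weak derivative the identity must hold for EVERY test function, in particular this one. The failure shows v is NOT the weak derivative of u.)
Correct weak derivative would be u'(x) = 2 - 4*x.


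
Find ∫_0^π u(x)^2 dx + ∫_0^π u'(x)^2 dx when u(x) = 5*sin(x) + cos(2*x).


||u||_{H^1(0,π)}^2 = -100/3 + 55*π/2

u'(x) = -2*sin(2*x) + 5*cos(x).
Expand u² and (u')² and integrate term by term on (0, π), using: for integers n ≥ 1, ∫_0^π sin²(nx) dx = ∫_0^π cos²(nx) dx = π/2; for n ≠ n', ∫_0^π sin(nx)sin(n'x) dx = ∫_0^π cos(nx)cos(n'x) dx = 0; and by product-to-sum, ∫_0^π sin(nx)cos(n'x) dx = ½∫_0^π [sin((n+n')x) + sin((n−n')x)] dx, which is 0 when n+n' is even and 2n/(n²−n'²) when n+n' is odd (it need not vanish on (0, π)).
  u² squared terms: (5)²·∫sin(x)² dx = 25·π/2 = 25*π/2;  (1)²·∫cos(2x)² dx = 1·π/2 = π/2.
  u² cross terms: 2·(5)·(1)·∫sin(x)·cos(2x) dx = 10·(-2/3) = -20/3.
  So ∫_0^π u² dx = 25*π/2 + π/2 − 20/3 = -20/3 + 13*π.
  (u')² squared terms: (-2)²·∫sin(2x)² dx = 4·π/2 = 2*π;  (5)²·∫cos(x)² dx = 25·π/2 = 25*π/2.
  (u')² cross terms: 2·(-2)·(5)·∫sin(2x)·cos(x) dx = -20·(4/3) = -80/3.
  So ∫_0^π (u')² dx = 2*π + 25*π/2 − 80/3 = -80/3 + 29*π/2.
||u||_{H^1}^2 = (-20/3 + 13*π) + (-80/3 + 29*π/2) = -100/3 + 55*π/2.


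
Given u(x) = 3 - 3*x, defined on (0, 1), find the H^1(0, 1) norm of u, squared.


||u||_{H^1}^2 = 12

The H^1 norm (squared) on an interval (0, L) is
  ||u||_{H^1}^2 = ∫_0^L u(x)^2 dx + ∫_0^L u'(x)^2 dx.
Compute u'(x) = -3.
Then u(x)^2 = 9*x**2 - 18*x + 9 and u'(x)^2 = 9.
Integrate each monomial from 0 to 1 using ∫_0^1 c·x^n dx = c·1^(n+1)/(n+1):
  ∫_0^1 u(x)^2 dx = ∫_0^1 (9*x^2 - 18*x + 9) dx. Term by term:
    ∫_0^1 9*x^2 dx = 3;  ∫_0^1 -18*x dx = -9;  ∫_0^1 9 dx = 9.
  Sum: 3 − 9 + 9 = 3.
  ∫_0^1 u'(x)^2 dx = ∫_0^1 (9) dx. Term by term:
    ∫_0^1 9 dx = 9.
Adding: ||u||_{H^1}^2 = 3 + 9 = 12.


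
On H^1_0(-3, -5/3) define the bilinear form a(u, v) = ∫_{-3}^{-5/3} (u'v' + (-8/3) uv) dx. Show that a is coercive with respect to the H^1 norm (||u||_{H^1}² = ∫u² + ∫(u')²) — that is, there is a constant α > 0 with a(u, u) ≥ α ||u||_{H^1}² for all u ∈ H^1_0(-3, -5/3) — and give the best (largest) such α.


α = (-128 + 27*π^2)/(3*(16 + 9*π^2))

Coercivity of a(·,·) on H^1_0(-3, -5/3) means a(u, u) ≥ α ||u||_{H^1}² for every u ∈ H^1_0.
The interval has length L = 4/3, and Poincaré/coercivity depend only on L. Here a(u, u) = ∫(u')² + (-8/3)·∫u².
Here c = -8/3 < 0 with |c| < (π/L)² = 9*π^2/16, so coercivity still holds. The condition a(u,u) ≥ α||u||_{H^1}² reads (1−α)∫(u')² ≥ (α−c)∫u². Any admissible α is ≤ 1 (rapidly oscillating u have ∫u²/∫(u')² → 0), and α = 1 would force 0 ≥ (1−c)∫u², impossible since c < 1; so 1−α > 0. By the sharp Poincaré inequality on H^1_0 of an interval of length L, ∫(u')² ≥ (π/L)²∫u² with equality for the first sine mode sin(π(x−x₀)/L) (x₀ the left endpoint), so the inequality holds for all u iff (1−α)(π/L)² ≥ α − c, i.e. α ≤ ((π/L)² + c)/((π/L)² + 1) = (1 + c(L/π)²)/(1 + (L/π)²). (Direct route, valid since c ≤ 0: Poincaré gives c∫u² ≥ c(L/π)²∫(u')², so a(u,u) ≥ (1 + c(L/π)²)∫(u')², while ||u||_{H^1}² ≤ (1 + (L/π)²)∫(u')²; dividing yields the same α.) With (π/L)² = 9*π^2/16 and c = -8/3, the largest admissible constant is α = ((π/L)² + c)/((π/L)² + 1).
Simplifying, α = (-128 + 27*π^2)/(3*(16 + 9*π^2)).


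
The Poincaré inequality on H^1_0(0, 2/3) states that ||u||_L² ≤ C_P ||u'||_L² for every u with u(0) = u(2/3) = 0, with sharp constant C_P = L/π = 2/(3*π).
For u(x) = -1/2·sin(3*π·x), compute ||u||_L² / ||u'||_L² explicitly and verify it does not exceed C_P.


||u||_L² / ||u'||_L² = 1/(3*π) < C_P = 2/(3*π).

u(x) = -1/2·sin(3*π·x), so u'(x) = -3*π*cos(3*π*x)/2.
Writing u(x) = A·sin(kπx/L) with A = -1/2 and k = 2, use ∫_0^L sin²(kπx/L) dx = L/2 and ∫_0^L cos²(kπx/L) dx = L/2.
u² = 1/4·sin²(3*π·x) and (u')² = 9*π^2/4·cos²(3*π·x), and each of sin², cos² integrates to L/2 = 1/3 over (0, 2/3).
∫_0^2/3 u² dx = 1/12, so ||u||_L² = sqrt(3)/6.
∫_0^2/3 (u')² dx = 3*π^2/4, so ||u'||_L² = sqrt(3)*π/2.
Ratio ||u||_L² / ||u'||_L² = 1/(3*π).
Sharp Poincaré constant on H^1_0(0, 2/3) is C_P = L/π = 2/(3*π), achieved by sin(3*π/2·x).
This is the k = 2 harmonic; the ratio L/(kπ) is strictly less than C_P = L/π, consistent with the sharp inequality ||u||_L² ≤ C_P ||u'||_L².


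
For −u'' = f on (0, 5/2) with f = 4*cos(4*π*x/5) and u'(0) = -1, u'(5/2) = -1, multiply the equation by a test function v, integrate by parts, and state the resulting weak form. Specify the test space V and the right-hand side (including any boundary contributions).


V = H^1(0, 5/2) (v unrestricted at boundary; u is determined up to an additive constant); weak form: ∫_0^5/2 u'v' dx = ∫_0^5/2 (4*cos(4*π*x/5)) v dx − v(5/2) + v(0) for all v ∈ V.

Multiply both sides by a test function v and integrate from 0 to 5/2:
  ∫_0^5/2 −u''(x) v(x) dx = ∫_0^5/2 f(x) v(x) dx.
Integrate the LHS by parts once:
  ∫_0^5/2 −u'' v dx = −[u'(x) v(x)]_0^5/2 + ∫_0^5/2 u'(x) v'(x) dx.
Thus ∫_0^5/2 u'(x) v'(x) dx = ∫_0^5/2 f(x) v(x) dx + [u'(x) v(x)]_0^5/2.
Choose V so that boundary terms are either known or forced to vanish.
u has inhomogeneous Neumann u'(0) = -1, u'(5/2) = -1. [u' v]_0^5/2 = (-1)·v(5/2) − (-1)·v(0) = − v(5/2) + v(0). Take V = H^1(0, 5/2); boundary term becomes part of RHS.
Weak formulation: find u (satisfying any essential BC) such that ∫_0^5/2 u'(x) v'(x) dx = ∫_0^5/2 f v dx − v(5/2) + v(0) for all v ∈ V (Neumann data are natural BCs: they enter the RHS as boundary terms).
Substituting f(x) = 4*cos(4*π*x/5), the right-hand side is ∫_0^5/2 (4*cos(4*π*x/5)) v dx − v(5/2) + v(0).
Compatibility check (pure Neumann): taking v ≡ 1 ∈ V gives 0 = ∫_0^5/2 f dx + (-1) − (-1), i.e. ∫_0^5/2 f dx must equal u'(0) − u'(5/2) = 0. Indeed ∫_0^5/2 (4*cos(4*π*x/5)) dx = 0, so the data are compatible. The solution is then unique only up to an additive constant (fix it e.g. by requiring ∫_0^5/2 u dx = 0).


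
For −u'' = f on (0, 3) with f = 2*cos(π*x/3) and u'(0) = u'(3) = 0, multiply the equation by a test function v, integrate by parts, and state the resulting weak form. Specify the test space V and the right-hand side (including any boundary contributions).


V = H^1(0, 3) (no boundary constraint on v; u is determined up to an additive constant); weak form: ∫_0^3 u'v' dx = ∫_0^3 (2*cos(π*x/3)) v dx for all v ∈ V.

Multiply both sides by a test function v and integrate from 0 to 3:
  ∫_0^3 −u''(x) v(x) dx = ∫_0^3 f(x) v(x) dx.
Integrate the LHS by parts once:
  ∫_0^3 −u'' v dx = −[u'(x) v(x)]_0^3 + ∫_0^3 u'(x) v'(x) dx.
Thus ∫_0^3 u'(x) v'(x) dx = ∫_0^3 f(x) v(x) dx + [u'(x) v(x)]_0^3.
Choose V so that boundary terms are either known or forced to vanish.
u has homogeneous Neumann: u'(0) = u'(3) = 0. So [u' v]_0^3 = 0·v(3) − 0·v(0) = 0 for any v; take V = H^1(0, 3).
Weak formulation: find u (satisfying any essential BC) such that ∫_0^3 u'(x) v'(x) dx = ∫_0^3 f v dx for all v ∈ V (homogeneous Neumann, so boundary terms vanish).
Substituting f(x) = 2*cos(π*x/3), the right-hand side is ∫_0^3 (2*cos(π*x/3)) v dx.
Compatibility check (pure Neumann): taking v ≡ 1 ∈ V gives 0 = ∫_0^3 f dx + (0) − (0), i.e. ∫_0^3 f dx must equal u'(0) − u'(3) = 0. Indeed ∫_0^3 (2*cos(π*x/3)) dx = 0, so the data are compatible. The solution is then unique only up to an additive constant (fix it e.g. by requiring ∫_0^3 u dx = 0).


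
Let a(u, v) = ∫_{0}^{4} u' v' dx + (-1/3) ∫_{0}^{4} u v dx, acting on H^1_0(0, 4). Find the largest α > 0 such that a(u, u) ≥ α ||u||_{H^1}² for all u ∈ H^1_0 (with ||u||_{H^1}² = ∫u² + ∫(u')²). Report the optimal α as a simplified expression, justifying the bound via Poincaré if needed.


α = (-16/3 + π^2)/(π^2 + 16)

Coercivity of a(·,·) on H^1_0(0, 4) means a(u, u) ≥ α ||u||_{H^1}² for every u ∈ H^1_0.
The interval has length L = 4, and Poincaré/coercivity depend only on L. Here a(u, u) = ∫(u')² + (-1/3)·∫u².
Here c = -1/3 < 0 with |c| < (π/L)² = π^2/16, so coercivity still holds. The condition a(u,u) ≥ α||u||_{H^1}² reads (1−α)∫(u')² ≥ (α−c)∫u². Any admissible α is ≤ 1 (rapidly oscillating u have ∫u²/∫(u')² → 0), and α = 1 would force 0 ≥ (1−c)∫u², impossible since c < 1; so 1−α > 0. By the sharp Poincaré inequality on H^1_0 of an interval of length L, ∫(u')² ≥ (π/L)²∫u² with equality for the first sine mode sin(π(x−x₀)/L) (x₀ the left endpoint), so the inequality holds for all u iff (1−α)(π/L)² ≥ α − c, i.e. α ≤ ((π/L)² + c)/((π/L)² + 1) = (1 + c(L/π)²)/(1 + (L/π)²). (Direct route, valid since c ≤ 0: Poincaré gives c∫u² ≥ c(L/π)²∫(u')², so a(u,u) ≥ (1 + c(L/π)²)∫(u')², while ||u||_{H^1}² ≤ (1 + (L/π)²)∫(u')²; dividing yields the same α.) With (π/L)² = π^2/16 and c = -1/3, the largest admissible constant is α = ((π/L)² + c)/((π/L)² + 1).
Simplifying, α = (-16/3 + π^2)/(π^2 + 16).


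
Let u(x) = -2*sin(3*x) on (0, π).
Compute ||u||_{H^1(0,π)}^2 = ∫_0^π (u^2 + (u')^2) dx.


||u||_{H^1(0,π)}^2 = 20*π

u'(x) = -6*cos(3*x).
Expand u² and (u')² and integrate term by term on (0, π), using: for integers n ≥ 1, ∫_0^π sin²(nx) dx = ∫_0^π cos²(nx) dx = π/2; for n ≠ n', ∫_0^π sin(nx)sin(n'x) dx = ∫_0^π cos(nx)cos(n'x) dx = 0; and by product-to-sum, ∫_0^π sin(nx)cos(n'x) dx = ½∫_0^π [sin((n+n')x) + sin((n−n')x)] dx, which is 0 when n+n' is even and 2n/(n²−n'²) when n+n' is odd (it need not vanish on (0, π)).
  u² squared terms: (-2)²·∫sin(3x)² dx = 4·π/2 = 2*π.
  So ∫_0^π u² dx = 2*π.
  (u')² squared terms: (-6)²·∫cos(3x)² dx = 36·π/2 = 18*π.
  So ∫_0^π (u')² dx = 18*π.
||u||_{H^1}^2 = (2*π) + (18*π) = 20*π.


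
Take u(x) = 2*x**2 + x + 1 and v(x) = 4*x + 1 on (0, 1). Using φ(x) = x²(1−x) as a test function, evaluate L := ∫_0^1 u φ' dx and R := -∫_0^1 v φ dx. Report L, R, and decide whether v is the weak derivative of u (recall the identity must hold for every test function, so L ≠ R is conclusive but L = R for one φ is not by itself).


LHS = -17/60, RHS = -17/60. Yes, v = u' weakly.

u(x) = 2*x**2 + x + 1, classical derivative u'(x) = 4*x + 1.
φ(x) = x²(1−x), so φ'(x) = x*(2 - 3*x).
Note φ(0) = φ(1) = 0, so the boundary term u·φ vanishes.
LHS = ∫_0^1 u(x) φ'(x) dx = ∫_0^1 (-6*x^4 + x^3 - x^2 + 2*x) dx. Term by term:
  ∫_0^1 -6*x^4 dx = -6/5;  ∫_0^1 x^3 dx = 1/4;  ∫_0^1 -x^2 dx = -1/3;
  ∫_0^1 2*x dx = 1.
Sum: -6/5 + 1/4 − 1/3 + 1 = -17/60.
So LHS = -17/60.
∫_0^1 v(x) φ(x) dx = ∫_0^1 (-4*x^4 + 3*x^3 + x^2) dx. Term by term:
  ∫_0^1 -4*x^4 dx = -4/5;  ∫_0^1 3*x^3 dx = 3/4;  ∫_0^1 x^2 dx = 1/3.
Sum: -4/5 + 3/4 + 1/3 = 17/60.
So RHS = -∫_0^1 v(x) φ(x) dx = -17/60.
LHS = RHS, so the identity holds for this test φ.
Moreover u is smooth here and v(x) = u'(x) = 4*x + 1 pointwise, so the identity holds for every test function. Hence v is the weak derivative of u.


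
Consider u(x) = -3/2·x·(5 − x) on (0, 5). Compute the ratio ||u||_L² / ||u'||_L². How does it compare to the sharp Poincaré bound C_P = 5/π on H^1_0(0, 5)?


||u||_L² / ||u'||_L² = sqrt(10)/2 < C_P = 5/π.

u(x) = -3/2·x·(5 − x), so u'(x) = 3*x - 15/2.
u(x) = -3/2·x·(5 − x) vanishes at x = 0 and x = 5, so u ∈ H^1_0(0, 5). Differentiate via the product rule and integrate the resulting polynomials term by term.
  ∫_0^5 u² dx = ∫_0^5 (9*x^4/4 - 45*x^3/2 + 225*x^2/4) dx. Term by term:
    ∫_0^5 9*x^4/4 dx = 5625/4;  ∫_0^5 -45*x^3/2 dx = -28125/8;  ∫_0^5 225*x^2/4 dx = 9375/4.
  Sum: 5625/4 − 28125/8 + 9375/4 = 1875/8.
  ∫_0^5 (u')² dx = ∫_0^5 (9*x^2 - 45*x + 225/4) dx. Term by term:
    ∫_0^5 9*x^2 dx = 375;  ∫_0^5 -45*x dx = -1125/2;  ∫_0^5 225/4 dx = 1125/4.
  Sum: 375 − 1125/2 + 1125/4 = 375/4.
∫_0^5 u² dx = 1875/8, so ||u||_L² = 25*sqrt(6)/4.
∫_0^5 (u')² dx = 375/4, so ||u'||_L² = 5*sqrt(15)/2.
Ratio ||u||_L² / ||u'||_L² = sqrt(10)/2.
Sharp Poincaré constant on H^1_0(0, 5) is C_P = L/π = 5/π, achieved by sin(π/5·x).
A polynomial bump cannot attain the sharp Poincaré constant (only the first sine eigenfunction does), so the ratio is strictly less than C_P, consistent with ||u||_L² ≤ C_P ||u'||_L².


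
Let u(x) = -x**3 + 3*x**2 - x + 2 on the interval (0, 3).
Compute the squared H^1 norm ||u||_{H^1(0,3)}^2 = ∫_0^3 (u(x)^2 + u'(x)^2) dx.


||u||_{H^1}^2 = 867/14

The H^1 norm (squared) on an interval (0, L) is
  ||u||_{H^1}^2 = ∫_0^L u(x)^2 dx + ∫_0^L u'(x)^2 dx.
Compute u'(x) = -3*x**2 + 6*x - 1.
Then u(x)^2 = x**6 - 6*x**5 + 11*x**4 - 10*x**3 + 13*x**2 - 4*x + 4 and u'(x)^2 = 9*x**4 - 36*x**3 + 42*x**2 - 12*x + 1.
Integrate each monomial from 0 to 3 using ∫_0^3 c·x^n dx = c·3^(n+1)/(n+1):
  ∫_0^3 u(x)^2 dx = ∫_0^3 (x^6 - 6*x^5 + 11*x^4 - 10*x^3 + 13*x^2 - 4*x + 4) dx. Term by term:
    ∫_0^3 x^6 dx = 2187/7;  ∫_0^3 -6*x^5 dx = -729;  ∫_0^3 11*x^4 dx = 2673/5;
    ∫_0^3 -10*x^3 dx = -405/2;  ∫_0^3 13*x^2 dx = 117;  ∫_0^3 -4*x dx = -18;
    ∫_0^3 4 dx = 12.
  Sum: 2187/7 − 729 + 2673/5 − 405/2 + 117 − 18 + 12 = 1857/70.
  ∫_0^3 u'(x)^2 dx = ∫_0^3 (9*x^4 - 36*x^3 + 42*x^2 - 12*x + 1) dx. Term by term:
    ∫_0^3 9*x^4 dx = 2187/5;  ∫_0^3 -36*x^3 dx = -729;  ∫_0^3 42*x^2 dx = 378;
    ∫_0^3 -12*x dx = -54;  ∫_0^3 1 dx = 3.
  Sum: 2187/5 − 729 + 378 − 54 + 3 = 177/5.
Adding: ||u||_{H^1}^2 = 1857/70 + 177/5 = 867/14.


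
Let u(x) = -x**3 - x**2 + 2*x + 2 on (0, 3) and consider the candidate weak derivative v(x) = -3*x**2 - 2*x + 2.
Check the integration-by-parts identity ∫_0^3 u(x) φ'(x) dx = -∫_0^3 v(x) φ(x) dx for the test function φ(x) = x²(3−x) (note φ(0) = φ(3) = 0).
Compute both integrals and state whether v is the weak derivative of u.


LHS = 837/10, RHS = 837/10. Yes, v = u' weakly.

u(x) = -x**3 - x**2 + 2*x + 2, classical derivative u'(x) = -3*x**2 - 2*x + 2.
φ(x) = x²(3−x), so φ'(x) = 3*x*(2 - x).
Note φ(0) = φ(3) = 0, so the boundary term u·φ vanishes.
LHS = ∫_0^3 u(x) φ'(x) dx = ∫_0^3 (3*x^5 - 3*x^4 - 12*x^3 + 6*x^2 + 12*x) dx. Term by term:
  ∫_0^3 3*x^5 dx = 729/2;  ∫_0^3 -3*x^4 dx = -729/5;  ∫_0^3 -12*x^3 dx = -243;
  ∫_0^3 6*x^2 dx = 54;  ∫_0^3 12*x dx = 54.
Sum: 729/2 − 729/5 − 243 + 54 + 54 = 837/10.
So LHS = 837/10.
∫_0^3 v(x) φ(x) dx = ∫_0^3 (3*x^5 - 7*x^4 - 8*x^3 + 6*x^2) dx. Term by term:
  ∫_0^3 3*x^5 dx = 729/2;  ∫_0^3 -7*x^4 dx = -1701/5;  ∫_0^3 -8*x^3 dx = -162;
  ∫_0^3 6*x^2 dx = 54.
Sum: 729/2 − 1701/5 − 162 + 54 = -837/10.
So RHS = -∫_0^3 v(x) φ(x) dx = 837/10.
LHS = RHS, so the identity holds for this test φ.
Moreover u is smooth here and v(x) = u'(x) = -3*x**2 - 2*x + 2 pointwise, so the identity holds for every test function. Hence v is the weak derivative of u.


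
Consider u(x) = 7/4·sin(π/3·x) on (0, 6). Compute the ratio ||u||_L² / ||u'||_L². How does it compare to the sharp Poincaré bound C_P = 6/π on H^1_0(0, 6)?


||u||_L² / ||u'||_L² = 3/π < C_P = 6/π.

u(x) = 7/4·sin(π/3·x), so u'(x) = 7*π*cos(π*x/3)/12.
Writing u(x) = A·sin(kπx/L) with A = 7/4 and k = 2, use ∫_0^L sin²(kπx/L) dx = L/2 and ∫_0^L cos²(kπx/L) dx = L/2.
u² = 49/16·sin²(π/3·x) and (u')² = 49*π^2/144·cos²(π/3·x), and each of sin², cos² integrates to L/2 = 3 over (0, 6).
∫_0^6 u² dx = 147/16, so ||u||_L² = 7*sqrt(3)/4.
∫_0^6 (u')² dx = 49*π^2/48, so ||u'||_L² = 7*sqrt(3)*π/12.
Ratio ||u||_L² / ||u'||_L² = 3/π.
Sharp Poincaré constant on H^1_0(0, 6) is C_P = L/π = 6/π, achieved by sin(π/6·x).
This is the k = 2 harmonic; the ratio L/(kπ) is strictly less than C_P = L/π, consistent with the sharp inequality ||u||_L² ≤ C_P ||u'||_L².


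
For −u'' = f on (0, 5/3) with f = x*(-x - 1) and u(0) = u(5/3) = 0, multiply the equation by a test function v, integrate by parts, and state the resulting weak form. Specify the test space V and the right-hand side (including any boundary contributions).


V = H^1_0(0, 5/3) (so v(0) = v(5/3) = 0); weak form: ∫_0^5/3 u'v' dx = ∫_0^5/3 (x*(-x - 1)) v dx for all v ∈ V.

Multiply both sides by a test function v and integrate from 0 to 5/3:
  ∫_0^5/3 −u''(x) v(x) dx = ∫_0^5/3 f(x) v(x) dx.
Integrate the LHS by parts once:
  ∫_0^5/3 −u'' v dx = −[u'(x) v(x)]_0^5/3 + ∫_0^5/3 u'(x) v'(x) dx.
Thus ∫_0^5/3 u'(x) v'(x) dx = ∫_0^5/3 f(x) v(x) dx + [u'(x) v(x)]_0^5/3.
Choose V so that boundary terms are either known or forced to vanish.
u is Dirichlet: u(0) = u(5/3) = 0. Let V = H^1_0(0, 5/3); then v(0) = v(5/3) = 0, and [u' v]_0^5/3 = 0.
Weak formulation: find u (satisfying any essential BC) such that ∫_0^5/3 u'(x) v'(x) dx = ∫_0^5/3 f v dx for all v ∈ V.
Substituting f(x) = x*(-x - 1), the right-hand side is ∫_0^5/3 (x*(-x - 1)) v dx.


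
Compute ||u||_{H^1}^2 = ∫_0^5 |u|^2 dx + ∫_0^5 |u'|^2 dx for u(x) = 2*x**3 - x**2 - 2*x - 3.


||u||_{H^1}^2 = 992240/21

The H^1 norm (squared) on an interval (0, L) is
  ||u||_{H^1}^2 = ∫_0^L u(x)^2 dx + ∫_0^L u'(x)^2 dx.
Compute u'(x) = 6*x**2 - 2*x - 2.
Then u(x)^2 = 4*x**6 - 4*x**5 - 7*x**4 - 8*x**3 + 10*x**2 + 12*x + 9 and u'(x)^2 = 36*x**4 - 24*x**3 - 20*x**2 + 8*x + 4.
Integrate each monomial from 0 to 5 using ∫_0^5 c·x^n dx = c·5^(n+1)/(n+1):
  ∫_0^5 u(x)^2 dx = ∫_0^5 (4*x^6 - 4*x^5 - 7*x^4 - 8*x^3 + 10*x^2 + 12*x + 9) dx. Term by term:
    ∫_0^5 4*x^6 dx = 312500/7;  ∫_0^5 -4*x^5 dx = -31250/3;  ∫_0^5 -7*x^4 dx = -4375;
    ∫_0^5 -8*x^3 dx = -1250;  ∫_0^5 10*x^2 dx = 1250/3;  ∫_0^5 12*x dx = 150;
    ∫_0^5 9 dx = 45.
  Sum: 312500/7 − 31250/3 − 4375 − 1250 + 1250/3 + 150 + 45 = 204490/7.
  ∫_0^5 u'(x)^2 dx = ∫_0^5 (36*x^4 - 24*x^3 - 20*x^2 + 8*x + 4) dx. Term by term:
    ∫_0^5 36*x^4 dx = 22500;  ∫_0^5 -24*x^3 dx = -3750;  ∫_0^5 -20*x^2 dx = -2500/3;
    ∫_0^5 8*x dx = 100;  ∫_0^5 4 dx = 20.
  Sum: 22500 − 3750 − 2500/3 + 100 + 20 = 54110/3.
Adding: ||u||_{H^1}^2 = 204490/7 + 54110/3 = 992240/21.


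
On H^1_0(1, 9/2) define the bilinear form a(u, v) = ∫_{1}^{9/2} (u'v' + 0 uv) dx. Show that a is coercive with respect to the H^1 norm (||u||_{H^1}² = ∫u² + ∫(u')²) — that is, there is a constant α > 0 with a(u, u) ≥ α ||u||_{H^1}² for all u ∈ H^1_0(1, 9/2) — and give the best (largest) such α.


α = 4*π^2/(4*π^2 + 49)

Coercivity of a(·,·) on H^1_0(1, 9/2) means a(u, u) ≥ α ||u||_{H^1}² for every u ∈ H^1_0.
The interval has length L = 7/2, and Poincaré/coercivity depend only on L. Here a(u, u) = ∫(u')² + (0)·∫u².
Here c = 0, so a(u,u) = ∫(u')² alone. The condition a(u,u) ≥ α||u||_{H^1}² reads (1−α)∫(u')² ≥ (α−c)∫u². Any admissible α is ≤ 1 (rapidly oscillating u have ∫u²/∫(u')² → 0), and α = 1 would force 0 ≥ (1−c)∫u², impossible since c < 1; so 1−α > 0. By the sharp Poincaré inequality on H^1_0 of an interval of length L, ∫(u')² ≥ (π/L)²∫u² with equality for the first sine mode sin(π(x−x₀)/L) (x₀ the left endpoint), so the inequality holds for all u iff (1−α)(π/L)² ≥ α − c, i.e. α ≤ ((π/L)² + c)/((π/L)² + 1) = (1 + c(L/π)²)/(1 + (L/π)²). (Direct route, valid since c ≤ 0: Poincaré gives c∫u² ≥ c(L/π)²∫(u')², so a(u,u) ≥ (1 + c(L/π)²)∫(u')², while ||u||_{H^1}² ≤ (1 + (L/π)²)∫(u')²; dividing yields the same α.) With (π/L)² = 4*π^2/49 and c = 0, the largest admissible constant is α = ((π/L)² + c)/((π/L)² + 1).
Simplifying, α = 4*π^2/(4*π^2 + 49).


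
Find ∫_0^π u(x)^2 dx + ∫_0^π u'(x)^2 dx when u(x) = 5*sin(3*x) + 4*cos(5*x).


||u||_{H^1(0,π)}^2 = 333*π

u'(x) = -20*sin(5*x) + 15*cos(3*x).
Expand u² and (u')² and integrate term by term on (0, π), using: for integers n ≥ 1, ∫_0^π sin²(nx) dx = ∫_0^π cos²(nx) dx = π/2; for n ≠ n', ∫_0^π sin(nx)sin(n'x) dx = ∫_0^π cos(nx)cos(n'x) dx = 0; and by product-to-sum, ∫_0^π sin(nx)cos(n'x) dx = ½∫_0^π [sin((n+n')x) + sin((n−n')x)] dx, which is 0 when n+n' is even and 2n/(n²−n'²) when n+n' is odd (it need not vanish on (0, π)).
  u² squared terms: (4)²·∫cos(5x)² dx = 16·π/2 = 8*π;  (5)²·∫sin(3x)² dx = 25·π/2 = 25*π/2.
  u² cross terms: 2·(4)·(5)·∫cos(5x)·sin(3x) dx = 40·(0) = 0.
  So ∫_0^π u² dx = 8*π + 25*π/2 + 0 = 41*π/2.
  (u')² squared terms: (-20)²·∫sin(5x)² dx = 400·π/2 = 200*π;  (15)²·∫cos(3x)² dx = 225·π/2 = 225*π/2.
  (u')² cross terms: 2·(-20)·(15)·∫sin(5x)·cos(3x) dx = -600·(0) = 0.
  So ∫_0^π (u')² dx = 200*π + 225*π/2 + 0 = 625*π/2.
||u||_{H^1}^2 = (41*π/2) + (625*π/2) = 333*π.


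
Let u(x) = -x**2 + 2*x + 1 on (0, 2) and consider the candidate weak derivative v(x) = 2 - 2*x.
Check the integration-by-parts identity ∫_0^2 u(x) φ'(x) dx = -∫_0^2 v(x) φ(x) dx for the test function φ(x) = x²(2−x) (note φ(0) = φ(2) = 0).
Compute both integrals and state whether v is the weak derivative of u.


LHS = 8/15, RHS = 8/15. Yes, v = u' weakly.

u(x) = -x**2 + 2*x + 1, classical derivative u'(x) = 2 - 2*x.
φ(x) = x²(2−x), so φ'(x) = x*(4 - 3*x).
Note φ(0) = φ(2) = 0, so the boundary term u·φ vanishes.
LHS = ∫_0^2 u(x) φ'(x) dx = ∫_0^2 (3*x^4 - 10*x^3 + 5*x^2 + 4*x) dx. Term by term:
  ∫_0^2 3*x^4 dx = 96/5;  ∫_0^2 -10*x^3 dx = -40;  ∫_0^2 5*x^2 dx = 40/3;
  ∫_0^2 4*x dx = 8.
Sum: 96/5 − 40 + 40/3 + 8 = 8/15.
So LHS = 8/15.
∫_0^2 v(x) φ(x) dx = ∫_0^2 (2*x^4 - 6*x^3 + 4*x^2) dx. Term by term:
  ∫_0^2 2*x^4 dx = 64/5;  ∫_0^2 -6*x^3 dx = -24;  ∫_0^2 4*x^2 dx = 32/3.
Sum: 64/5 − 24 + 32/3 = -8/15.
So RHS = -∫_0^2 v(x) φ(x) dx = 8/15.
LHS = RHS, so the identity holds for this test φ.
Moreover u is smooth here and v(x) = u'(x) = 2 - 2*x pointwise, so the identity holds for every test function. Hence v is the weak derivative of u.


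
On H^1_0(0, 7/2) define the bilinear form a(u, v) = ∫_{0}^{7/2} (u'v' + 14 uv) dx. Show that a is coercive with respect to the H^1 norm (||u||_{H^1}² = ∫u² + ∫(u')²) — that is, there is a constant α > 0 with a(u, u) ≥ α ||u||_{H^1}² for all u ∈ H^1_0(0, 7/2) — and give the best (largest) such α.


α = 1

Coercivity of a(·,·) on H^1_0(0, 7/2) means a(u, u) ≥ α ||u||_{H^1}² for every u ∈ H^1_0.
The interval has length L = 7/2, and Poincaré/coercivity depend only on L. Here a(u, u) = ∫(u')² + (14)·∫u².
Here c = 14 ≥ 1, so a(u,u) = ∫(u')² + c∫u² ≥ ∫(u')² + ∫u² = ||u||_{H^1}², i.e. α = 1 works. No larger α is possible: a(u,u) ≥ α||u||_{H^1}² means (1−α)∫(u')² ≥ (α−c)∫u², and for the modes u_n = sin(nπ(x−x₀)/L) (x₀ the left endpoint) one has ∫u_n²/∫(u_n')² = (L/(nπ))² → 0, so a(u_n,u_n)/||u_n||_{H^1}² → 1. Hence the optimal constant is α = 1.
Therefore α = 1.


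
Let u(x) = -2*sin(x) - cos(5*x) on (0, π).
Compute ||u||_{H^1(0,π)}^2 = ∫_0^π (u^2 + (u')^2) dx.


||u||_{H^1(0,π)}^2 = 17*π

u'(x) = 5*sin(5*x) - 2*cos(x).
Expand u² and (u')² and integrate term by term on (0, π), using: for integers n ≥ 1, ∫_0^π sin²(nx) dx = ∫_0^π cos²(nx) dx = π/2; for n ≠ n', ∫_0^π sin(nx)sin(n'x) dx = ∫_0^π cos(nx)cos(n'x) dx = 0; and by product-to-sum, ∫_0^π sin(nx)cos(n'x) dx = ½∫_0^π [sin((n+n')x) + sin((n−n')x)] dx, which is 0 when n+n' is even and 2n/(n²−n'²) when n+n' is odd (it need not vanish on (0, π)).
  u² squared terms: (-1)²·∫cos(5x)² dx = 1·π/2 = π/2;  (-2)²·∫sin(x)² dx = 4·π/2 = 2*π.
  u² cross terms: 2·(-1)·(-2)·∫cos(5x)·sin(x) dx = 4·(0) = 0.
  So ∫_0^π u² dx = π/2 + 2*π + 0 = 5*π/2.
  (u')² squared terms: (-2)²·∫cos(x)² dx = 4·π/2 = 2*π;  (5)²·∫sin(5x)² dx = 25·π/2 = 25*π/2.
  (u')² cross terms: 2·(-2)·(5)·∫cos(x)·sin(5x) dx = -20·(0) = 0.
  So ∫_0^π (u')² dx = 2*π + 25*π/2 + 0 = 29*π/2.
||u||_{H^1}^2 = (5*π/2) + (29*π/2) = 17*π.


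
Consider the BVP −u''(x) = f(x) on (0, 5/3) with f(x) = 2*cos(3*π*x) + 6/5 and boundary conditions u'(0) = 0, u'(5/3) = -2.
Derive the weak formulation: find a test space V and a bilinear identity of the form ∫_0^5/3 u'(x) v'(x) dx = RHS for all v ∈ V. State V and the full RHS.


V = H^1(0, 5/3) (v unrestricted at boundary; u is determined up to an additive constant); weak form: ∫_0^5/3 u'v' dx = ∫_0^5/3 (2*cos(3*π*x) + 6/5) v dx − 2·v(5/3) for all v ∈ V.

Multiply both sides by a test function v and integrate from 0 to 5/3:
  ∫_0^5/3 −u''(x) v(x) dx = ∫_0^5/3 f(x) v(x) dx.
Integrate the LHS by parts once:
  ∫_0^5/3 −u'' v dx = −[u'(x) v(x)]_0^5/3 + ∫_0^5/3 u'(x) v'(x) dx.
Thus ∫_0^5/3 u'(x) v'(x) dx = ∫_0^5/3 f(x) v(x) dx + [u'(x) v(x)]_0^5/3.
Choose V so that boundary terms are either known or forced to vanish.
u has inhomogeneous Neumann u'(0) = 0, u'(5/3) = -2. [u' v]_0^5/3 = (-2)·v(5/3) − (0)·v(0) = − 2·v(5/3). Take V = H^1(0, 5/3); boundary term becomes part of RHS.
Weak formulation: find u (satisfying any essential BC) such that ∫_0^5/3 u'(x) v'(x) dx = ∫_0^5/3 f v dx − 2·v(5/3) for all v ∈ V (Neumann data are natural BCs: they enter the RHS as boundary terms).
Substituting f(x) = 2*cos(3*π*x) + 6/5, the right-hand side is ∫_0^5/3 (2*cos(3*π*x) + 6/5) v dx − 2·v(5/3).
Compatibility check (pure Neumann): taking v ≡ 1 ∈ V gives 0 = ∫_0^5/3 f dx + (-2) − (0), i.e. ∫_0^5/3 f dx must equal u'(0) − u'(5/3) = 2. Indeed ∫_0^5/3 (2*cos(3*π*x) + 6/5) dx = 2, so the data are compatible. The solution is then unique only up to an additive constant (fix it e.g. by requiring ∫_0^5/3 u dx = 0).


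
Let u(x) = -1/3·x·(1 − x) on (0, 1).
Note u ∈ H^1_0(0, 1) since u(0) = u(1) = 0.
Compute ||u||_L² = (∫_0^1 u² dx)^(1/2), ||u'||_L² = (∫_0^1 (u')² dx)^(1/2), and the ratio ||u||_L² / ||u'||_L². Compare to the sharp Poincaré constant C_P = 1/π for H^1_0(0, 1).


||u||_L² / ||u'||_L² = sqrt(10)/10 < C_P = 1/π.

u(x) = -1/3·x·(1 − x), so u'(x) = 2*x/3 - 1/3.
u(x) = -1/3·x·(1 − x) vanishes at x = 0 and x = 1, so u ∈ H^1_0(0, 1). Differentiate via the product rule and integrate the resulting polynomials term by term.
  ∫_0^1 u² dx = ∫_0^1 (x^4/9 - 2*x^3/9 + x^2/9) dx. Term by term:
    ∫_0^1 x^4/9 dx = 1/45;  ∫_0^1 -2*x^3/9 dx = -1/18;  ∫_0^1 x^2/9 dx = 1/27.
  Sum: 1/45 − 1/18 + 1/27 = 1/270.
  ∫_0^1 (u')² dx = ∫_0^1 (4*x^2/9 - 4*x/9 + 1/9) dx. Term by term:
    ∫_0^1 4*x^2/9 dx = 4/27;  ∫_0^1 -4*x/9 dx = -2/9;  ∫_0^1 1/9 dx = 1/9.
  Sum: 4/27 − 2/9 + 1/9 = 1/27.
∫_0^1 u² dx = 1/270, so ||u||_L² = sqrt(30)/90.
∫_0^1 (u')² dx = 1/27, so ||u'||_L² = sqrt(3)/9.
Ratio ||u||_L² / ||u'||_L² = sqrt(10)/10.
Sharp Poincaré constant on H^1_0(0, 1) is C_P = L/π = 1/π, achieved by sin(π·x).
A polynomial bump cannot attain the sharp Poincaré constant (only the first sine eigenfunction does), so the ratio is strictly less than C_P, consistent with ||u||_L² ≤ C_P ||u'||_L².


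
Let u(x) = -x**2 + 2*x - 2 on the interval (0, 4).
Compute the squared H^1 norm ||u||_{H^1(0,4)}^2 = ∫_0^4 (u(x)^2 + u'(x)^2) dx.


||u||_{H^1}^2 = 544/5

The H^1 norm (squared) on an interval (0, L) is
  ||u||_{H^1}^2 = ∫_0^L u(x)^2 dx + ∫_0^L u'(x)^2 dx.
Compute u'(x) = 2 - 2*x.
Then u(x)^2 = x**4 - 4*x**3 + 8*x**2 - 8*x + 4 and u'(x)^2 = 4*x**2 - 8*x + 4.
Integrate each monomial from 0 to 4 using ∫_0^4 c·x^n dx = c·4^(n+1)/(n+1):
  ∫_0^4 u(x)^2 dx = ∫_0^4 (x^4 - 4*x^3 + 8*x^2 - 8*x + 4) dx. Term by term:
    ∫_0^4 x^4 dx = 1024/5;  ∫_0^4 -4*x^3 dx = -256;  ∫_0^4 8*x^2 dx = 512/3;
    ∫_0^4 -8*x dx = -64;  ∫_0^4 4 dx = 16.
  Sum: 1024/5 − 256 + 512/3 − 64 + 16 = 1072/15.
  ∫_0^4 u'(x)^2 dx = ∫_0^4 (4*x^2 - 8*x + 4) dx. Term by term:
    ∫_0^4 4*x^2 dx = 256/3;  ∫_0^4 -8*x dx = -64;  ∫_0^4 4 dx = 16.
  Sum: 256/3 − 64 + 16 = 112/3.
Adding: ||u||_{H^1}^2 = 1072/15 + 112/3 = 544/5.


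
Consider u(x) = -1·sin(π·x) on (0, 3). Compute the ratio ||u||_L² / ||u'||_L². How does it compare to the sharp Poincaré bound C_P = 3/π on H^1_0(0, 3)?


||u||_L² / ||u'||_L² = 1/π < C_P = 3/π.

u(x) = -1·sin(π·x), so u'(x) = -π*cos(π*x).
Writing u(x) = A·sin(kπx/L) with A = -1 and k = 3, use ∫_0^L sin²(kπx/L) dx = L/2 and ∫_0^L cos²(kπx/L) dx = L/2.
u² = 1·sin²(π·x) and (u')² = π^2·cos²(π·x), and each of sin², cos² integrates to L/2 = 3/2 over (0, 3).
∫_0^3 u² dx = 3/2, so ||u||_L² = sqrt(6)/2.
∫_0^3 (u')² dx = 3*π^2/2, so ||u'||_L² = sqrt(6)*π/2.
Ratio ||u||_L² / ||u'||_L² = 1/π.
Sharp Poincaré constant on H^1_0(0, 3) is C_P = L/π = 3/π, achieved by sin(π/3·x).
This is the k = 3 harmonic; the ratio L/(kπ) is strictly less than C_P = L/π, consistent with the sharp inequality ||u||_L² ≤ C_P ||u'||_L².


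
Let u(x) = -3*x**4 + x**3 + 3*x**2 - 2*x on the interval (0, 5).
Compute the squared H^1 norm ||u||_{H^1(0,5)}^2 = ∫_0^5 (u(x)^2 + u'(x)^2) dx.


||u||_{H^1}^2 = 240897605/84

The H^1 norm (squared) on an interval (0, L) is
  ||u||_{H^1}^2 = ∫_0^L u(x)^2 dx + ∫_0^L u'(x)^2 dx.
Compute u'(x) = -12*x**3 + 3*x**2 + 6*x - 2.
Then u(x)^2 = 9*x**8 - 6*x**7 - 17*x**6 + 18*x**5 + 5*x**4 - 12*x**3 + 4*x**2 and u'(x)^2 = 144*x**6 - 72*x**5 - 135*x**4 + 84*x**3 + 24*x**2 - 24*x + 4.
Integrate each monomial from 0 to 5 using ∫_0^5 c·x^n dx = c·5^(n+1)/(n+1):
  ∫_0^5 u(x)^2 dx = ∫_0^5 (9*x^8 - 6*x^7 - 17*x^6 + 18*x^5 + 5*x^4 - 12*x^3 + 4*x^2) dx. Term by term:
    ∫_0^5 9*x^8 dx = 1953125;  ∫_0^5 -6*x^7 dx = -1171875/4;  ∫_0^5 -17*x^6 dx = -1328125/7;
    ∫_0^5 18*x^5 dx = 46875;  ∫_0^5 5*x^4 dx = 3125;  ∫_0^5 -12*x^3 dx = -1875;
    ∫_0^5 4*x^2 dx = 500/3.
  Sum: 1953125 − 1171875/4 − 1328125/7 + 46875 + 3125 − 1875 + 500/3 = 127572125/84.
  ∫_0^5 u'(x)^2 dx = ∫_0^5 (144*x^6 - 72*x^5 - 135*x^4 + 84*x^3 + 24*x^2 - 24*x + 4) dx. Term by term:
    ∫_0^5 144*x^6 dx = 11250000/7;  ∫_0^5 -72*x^5 dx = -187500;  ∫_0^5 -135*x^4 dx = -84375;
    ∫_0^5 84*x^3 dx = 13125;  ∫_0^5 24*x^2 dx = 1000;  ∫_0^5 -24*x dx = -300;
    ∫_0^5 4 dx = 20.
  Sum: 11250000/7 − 187500 − 84375 + 13125 + 1000 − 300 + 20 = 9443790/7.
Adding: ||u||_{H^1}^2 = 127572125/84 + 9443790/7 = 240897605/84.


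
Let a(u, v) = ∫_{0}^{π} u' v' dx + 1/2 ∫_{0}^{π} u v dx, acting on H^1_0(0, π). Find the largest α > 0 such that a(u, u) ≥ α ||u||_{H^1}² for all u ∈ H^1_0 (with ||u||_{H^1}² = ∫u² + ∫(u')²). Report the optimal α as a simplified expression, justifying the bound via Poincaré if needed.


α = 3/4

Coercivity of a(·,·) on H^1_0(0, π) means a(u, u) ≥ α ||u||_{H^1}² for every u ∈ H^1_0.
The interval has length L = π, and Poincaré/coercivity depend only on L. Here a(u, u) = ∫(u')² + (1/2)·∫u².
Here 0 < c = 1/2 < 1. The condition a(u,u) ≥ α||u||_{H^1}² reads (1−α)∫(u')² ≥ (α−c)∫u². Any admissible α is ≤ 1 (rapidly oscillating u have ∫u²/∫(u')² → 0), and α = 1 would force 0 ≥ (1−c)∫u², impossible since c < 1; so 1−α > 0. By the sharp Poincaré inequality on H^1_0 of an interval of length L, ∫(u')² ≥ (π/L)²∫u² with equality for the first sine mode sin(π(x−x₀)/L) (x₀ the left endpoint), so the inequality holds for all u iff (1−α)(π/L)² ≥ α − c, i.e. α ≤ ((π/L)² + c)/((π/L)² + 1) = (1 + c(L/π)²)/(1 + (L/π)²). With (π/L)² = 1 and c = 1/2, the largest admissible constant is α = ((π/L)² + c)/((π/L)² + 1).
Simplifying, α = 3/4.


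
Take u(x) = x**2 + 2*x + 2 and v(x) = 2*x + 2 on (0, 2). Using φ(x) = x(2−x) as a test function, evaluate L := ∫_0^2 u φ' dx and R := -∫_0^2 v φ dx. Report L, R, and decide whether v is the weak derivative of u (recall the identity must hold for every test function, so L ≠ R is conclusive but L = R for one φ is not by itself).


LHS = -16/3, RHS = -16/3. Yes, v = u' weakly.

u(x) = x**2 + 2*x + 2, classical derivative u'(x) = 2*x + 2.
φ(x) = x(2−x), so φ'(x) = 2 - 2*x.
Note φ(0) = φ(2) = 0, so the boundary term u·φ vanishes.
LHS = ∫_0^2 u(x) φ'(x) dx = ∫_0^2 (-2*x^3 - 2*x^2 + 4) dx. Term by term:
  ∫_0^2 -2*x^3 dx = -8;  ∫_0^2 -2*x^2 dx = -16/3;  ∫_0^2 4 dx = 8.
Sum: -8 − 16/3 + 8 = -16/3.
So LHS = -16/3.
∫_0^2 v(x) φ(x) dx = ∫_0^2 (-2*x^3 + 2*x^2 + 4*x) dx. Term by term:
  ∫_0^2 -2*x^3 dx = -8;  ∫_0^2 2*x^2 dx = 16/3;  ∫_0^2 4*x dx = 8.
Sum: -8 + 16/3 + 8 = 16/3.
So RHS = -∫_0^2 v(x) φ(x) dx = -16/3.
LHS = RHS, so the identity holds for this test φ.
Moreover u is smooth here and v(x) = u'(x) = 2*x + 2 pointwise, so the identity holds for every test function. Hence v is the weak derivative of u.
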